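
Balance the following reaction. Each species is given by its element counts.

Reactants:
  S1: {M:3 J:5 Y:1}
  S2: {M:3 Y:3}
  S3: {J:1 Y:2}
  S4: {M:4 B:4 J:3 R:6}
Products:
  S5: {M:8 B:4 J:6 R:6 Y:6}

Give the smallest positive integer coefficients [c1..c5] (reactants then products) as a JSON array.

Coefficients: [1, 3, 4, 3, 3]

M: 1·3+3·3+4·0+3·4 = 24 | 3·8 = 24
B: 1·0+3·0+4·0+3·4 = 12 | 3·4 = 12
J: 1·5+3·0+4·1+3·3 = 18 | 3·6 = 18
R: 1·0+3·0+4·0+3·6 = 18 | 3·6 = 18
Y: 1·1+3·3+4·2+3·0 = 18 | 3·6 = 18
gcd(1,3,4,3,3) = 1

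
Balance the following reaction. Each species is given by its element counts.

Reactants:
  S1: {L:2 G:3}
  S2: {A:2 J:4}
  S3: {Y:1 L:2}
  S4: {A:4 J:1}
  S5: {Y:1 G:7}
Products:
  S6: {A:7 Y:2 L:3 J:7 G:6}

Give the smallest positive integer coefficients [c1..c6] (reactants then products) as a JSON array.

A: 1·0+6·2+5·0+4·4+3·0 = 28 | 4·7 = 28
Y: 1·0+6·0+5·1+4·0+3·1 = 8 | 4·2 = 8
L: 1·2+6·0+5·2+4·0+3·0 = 12 | 4·3 = 12
J: 1·0+6·4+5·0+4·1+3·0 = 28 | 4·7 = 28
G: 1·3+6·0+5·0+4·0+3·7 = 24 | 4·6 = 24
gcd(1,6,5,4,3,4) = 1

Coefficients: [1, 6, 5, 4, 3, 4]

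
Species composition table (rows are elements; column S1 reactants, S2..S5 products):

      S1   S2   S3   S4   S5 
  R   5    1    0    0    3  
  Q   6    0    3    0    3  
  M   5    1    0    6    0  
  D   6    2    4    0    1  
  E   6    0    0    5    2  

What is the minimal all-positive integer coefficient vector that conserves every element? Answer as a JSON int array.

R: 3·5 = 15 | 3·1+2·0+2·0+4·3 = 15
Q: 3·6 = 18 | 3·0+2·3+2·0+4·3 = 18
M: 3·5 = 15 | 3·1+2·0+2·6+4·0 = 15
D: 3·6 = 18 | 3·2+2·4+2·0+4·1 = 18
E: 3·6 = 18 | 3·0+2·0+2·5+4·2 = 18
gcd(3,3,2,2,4) = 1

Coefficients: [3, 3, 2, 2, 4]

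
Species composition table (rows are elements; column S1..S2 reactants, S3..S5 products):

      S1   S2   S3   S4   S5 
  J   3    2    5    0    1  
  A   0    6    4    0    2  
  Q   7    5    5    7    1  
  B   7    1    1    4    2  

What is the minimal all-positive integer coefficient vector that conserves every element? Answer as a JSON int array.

Coefficients: [3, 3, 2, 3, 5]

J: 3·3+3·2 = 15 | 2·5+3·0+5·1 = 15
A: 3·0+3·6 = 18 | 2·4+3·0+5·2 = 18
Q: 3·7+3·5 = 36 | 2·5+3·7+5·1 = 36
B: 3·7+3·1 = 24 | 2·1+3·4+5·2 = 24
gcd(3,3,2,3,5) = 1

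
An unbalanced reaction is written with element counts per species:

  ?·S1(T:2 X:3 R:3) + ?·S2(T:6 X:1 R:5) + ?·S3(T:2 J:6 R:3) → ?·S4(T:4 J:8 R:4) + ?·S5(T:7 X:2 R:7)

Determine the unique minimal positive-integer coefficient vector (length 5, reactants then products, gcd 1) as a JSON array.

Coefficients: [1, 5, 4, 3, 4]

T: 1·2+5·6+4·2 = 40 | 3·4+4·7 = 40
J: 1·0+5·0+4·6 = 24 | 3·8+4·0 = 24
X: 1·3+5·1+4·0 = 8 | 3·0+4·2 = 8
R: 1·3+5·5+4·3 = 40 | 3·4+4·7 = 40
gcd(1,5,4,3,4) = 1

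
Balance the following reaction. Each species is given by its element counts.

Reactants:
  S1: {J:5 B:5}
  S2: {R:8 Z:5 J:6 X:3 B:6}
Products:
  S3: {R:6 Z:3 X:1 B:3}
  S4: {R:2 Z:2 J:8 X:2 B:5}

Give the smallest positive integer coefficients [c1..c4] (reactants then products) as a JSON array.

R: 2·0+5·8 = 40 | 5·6+5·2 = 40
Z: 2·0+5·5 = 25 | 5·3+5·2 = 25
J: 2·5+5·6 = 40 | 5·0+5·8 = 40
X: 2·0+5·3 = 15 | 5·1+5·2 = 15
B: 2·5+5·6 = 40 | 5·3+5·5 = 40
gcd(2,5,5,5) = 1

Coefficients: [2, 5, 5, 5]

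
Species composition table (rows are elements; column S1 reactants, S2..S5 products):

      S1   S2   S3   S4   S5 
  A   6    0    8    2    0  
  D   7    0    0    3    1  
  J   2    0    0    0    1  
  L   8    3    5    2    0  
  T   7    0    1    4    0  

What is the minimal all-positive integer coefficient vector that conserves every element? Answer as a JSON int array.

A: 3·6 = 18 | 3·0+1·8+5·2+6·0 = 18
D: 3·7 = 21 | 3·0+1·0+5·3+6·1 = 21
J: 3·2 = 6 | 3·0+1·0+5·0+6·1 = 6
L: 3·8 = 24 | 3·3+1·5+5·2+6·0 = 24
T: 3·7 = 21 | 3·0+1·1+5·4+6·0 = 21
gcd(3,3,1,5,6) = 1

Coefficients: [3, 3, 1, 5, 6]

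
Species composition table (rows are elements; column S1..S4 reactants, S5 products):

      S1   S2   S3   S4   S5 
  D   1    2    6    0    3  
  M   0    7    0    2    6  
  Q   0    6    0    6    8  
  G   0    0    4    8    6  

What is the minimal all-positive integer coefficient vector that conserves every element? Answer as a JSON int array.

D: 4·1+4·2+1·6+4·0 = 18 | 6·3 = 18
M: 4·0+4·7+1·0+4·2 = 36 | 6·6 = 36
Q: 4·0+4·6+1·0+4·6 = 48 | 6·8 = 48
G: 4·0+4·0+1·4+4·8 = 36 | 6·6 = 36
gcd(4,4,1,4,6) = 1

Coefficients: [4, 4, 1, 4, 6]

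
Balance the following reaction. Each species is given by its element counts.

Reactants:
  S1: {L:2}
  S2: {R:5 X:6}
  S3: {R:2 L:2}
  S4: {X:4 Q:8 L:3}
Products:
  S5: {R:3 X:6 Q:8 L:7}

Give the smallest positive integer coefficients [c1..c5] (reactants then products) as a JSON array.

R: 4·0+1·5+2·2+3·0 = 9 | 3·3 = 9
X: 4·0+1·6+2·0+3·4 = 18 | 3·6 = 18
Q: 4·0+1·0+2·0+3·8 = 24 | 3·8 = 24
L: 4·2+1·0+2·2+3·3 = 21 | 3·7 = 21
gcd(4,1,2,3,3) = 1

Coefficients: [4, 1, 2, 3, 3]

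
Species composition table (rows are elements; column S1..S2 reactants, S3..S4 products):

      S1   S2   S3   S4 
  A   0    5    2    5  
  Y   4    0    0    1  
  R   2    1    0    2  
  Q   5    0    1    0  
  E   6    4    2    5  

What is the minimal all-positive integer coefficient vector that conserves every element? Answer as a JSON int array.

A: 1·0+6·5 = 30 | 5·2+4·5 = 30
Y: 1·4+6·0 = 4 | 5·0+4·1 = 4
R: 1·2+6·1 = 8 | 5·0+4·2 = 8
Q: 1·5+6·0 = 5 | 5·1+4·0 = 5
E: 1·6+6·4 = 30 | 5·2+4·5 = 30
gcd(1,6,5,4) = 1

Coefficients: [1, 6, 5, 4]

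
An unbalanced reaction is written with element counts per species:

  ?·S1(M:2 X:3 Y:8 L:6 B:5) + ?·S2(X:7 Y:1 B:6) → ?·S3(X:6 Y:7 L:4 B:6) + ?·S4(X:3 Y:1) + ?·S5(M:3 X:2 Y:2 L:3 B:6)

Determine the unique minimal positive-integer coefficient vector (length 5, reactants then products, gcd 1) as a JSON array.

M: 6·2+5·0 = 12 | 6·0+3·0+4·3 = 12
X: 6·3+5·7 = 53 | 6·6+3·3+4·2 = 53
Y: 6·8+5·1 = 53 | 6·7+3·1+4·2 = 53
L: 6·6+5·0 = 36 | 6·4+3·0+4·3 = 36
B: 6·5+5·6 = 60 | 6·6+3·0+4·6 = 60
gcd(6,5,6,3,4) = 1

Coefficients: [6, 5, 6, 3, 4]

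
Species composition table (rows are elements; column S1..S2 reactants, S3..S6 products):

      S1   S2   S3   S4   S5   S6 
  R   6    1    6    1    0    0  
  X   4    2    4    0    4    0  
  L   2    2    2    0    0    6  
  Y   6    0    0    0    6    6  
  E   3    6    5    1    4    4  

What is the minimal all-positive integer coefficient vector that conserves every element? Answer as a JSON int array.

R: 5·6+6·1 = 36 | 5·6+6·1+3·0+2·0 = 36
X: 5·4+6·2 = 32 | 5·4+6·0+3·4+2·0 = 32
L: 5·2+6·2 = 22 | 5·2+6·0+3·0+2·6 = 22
Y: 5·6+6·0 = 30 | 5·0+6·0+3·6+2·6 = 30
E: 5·3+6·6 = 51 | 5·5+6·1+3·4+2·4 = 51
gcd(5,6,5,6,3,2) = 1

Coefficients: [5, 6, 5, 6, 3, 2]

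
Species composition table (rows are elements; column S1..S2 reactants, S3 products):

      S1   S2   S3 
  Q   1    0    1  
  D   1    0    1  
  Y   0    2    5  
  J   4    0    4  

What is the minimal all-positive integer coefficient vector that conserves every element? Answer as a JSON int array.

Q: 2·1+5·0 = 2 | 2·1 = 2
D: 2·1+5·0 = 2 | 2·1 = 2
Y: 2·0+5·2 = 10 | 2·5 = 10
J: 2·4+5·0 = 8 | 2·4 = 8
gcd(2,5,2) = 1

Coefficients: [2, 5, 2]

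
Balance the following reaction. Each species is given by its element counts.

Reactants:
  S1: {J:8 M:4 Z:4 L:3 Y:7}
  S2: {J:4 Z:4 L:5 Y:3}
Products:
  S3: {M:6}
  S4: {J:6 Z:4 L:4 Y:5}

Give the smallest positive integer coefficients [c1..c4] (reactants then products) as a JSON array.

Coefficients: [3, 3, 2, 6]

J: 3·8+3·4 = 36 | 2·0+6·6 = 36
M: 3·4+3·0 = 12 | 2·6+6·0 = 12
Z: 3·4+3·4 = 24 | 2·0+6·4 = 24
L: 3·3+3·5 = 24 | 2·0+6·4 = 24
Y: 3·7+3·3 = 30 | 2·0+6·5 = 30
gcd(3,3,2,6) = 1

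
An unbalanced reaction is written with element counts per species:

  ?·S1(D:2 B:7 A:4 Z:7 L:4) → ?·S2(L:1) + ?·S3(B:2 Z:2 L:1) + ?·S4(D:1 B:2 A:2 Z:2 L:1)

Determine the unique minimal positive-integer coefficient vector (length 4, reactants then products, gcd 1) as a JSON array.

Coefficients: [2, 1, 3, 4]

D: 2·2 = 4 | 1·0+3·0+4·1 = 4
B: 2·7 = 14 | 1·0+3·2+4·2 = 14
A: 2·4 = 8 | 1·0+3·0+4·2 = 8
Z: 2·7 = 14 | 1·0+3·2+4·2 = 14
L: 2·4 = 8 | 1·1+3·1+4·1 = 8
gcd(2,1,3,4) = 1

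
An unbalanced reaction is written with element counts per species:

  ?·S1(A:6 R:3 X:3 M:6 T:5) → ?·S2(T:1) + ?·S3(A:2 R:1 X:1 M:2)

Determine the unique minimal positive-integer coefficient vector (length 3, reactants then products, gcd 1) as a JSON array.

Coefficients: [1, 5, 3]

A: 1·6 = 6 | 5·0+3·2 = 6
R: 1·3 = 3 | 5·0+3·1 = 3
X: 1·3 = 3 | 5·0+3·1 = 3
M: 1·6 = 6 | 5·0+3·2 = 6
T: 1·5 = 5 | 5·1+3·0 = 5
gcd(1,5,3) = 1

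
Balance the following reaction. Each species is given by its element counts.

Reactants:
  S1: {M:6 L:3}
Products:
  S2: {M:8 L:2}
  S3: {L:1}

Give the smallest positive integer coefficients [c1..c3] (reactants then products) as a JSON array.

M: 4·6 = 24 | 3·8+6·0 = 24
L: 4·3 = 12 | 3·2+6·1 = 12
gcd(4,3,6) = 1

Coefficients: [4, 3, 6]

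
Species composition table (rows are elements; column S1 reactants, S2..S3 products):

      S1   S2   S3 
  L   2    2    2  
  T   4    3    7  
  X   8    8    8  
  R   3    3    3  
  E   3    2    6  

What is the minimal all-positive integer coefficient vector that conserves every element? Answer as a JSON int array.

Coefficients: [4, 3, 1]

L: 4·2 = 8 | 3·2+1·2 = 8
T: 4·4 = 16 | 3·3+1·7 = 16
X: 4·8 = 32 | 3·8+1·8 = 32
R: 4·3 = 12 | 3·3+1·3 = 12
E: 4·3 = 12 | 3·2+1·6 = 12
gcd(4,3,1) = 1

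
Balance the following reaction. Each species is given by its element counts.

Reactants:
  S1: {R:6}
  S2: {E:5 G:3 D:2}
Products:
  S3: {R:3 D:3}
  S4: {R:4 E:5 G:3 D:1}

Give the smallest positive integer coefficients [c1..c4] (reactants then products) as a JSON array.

R: 5·6+6·0 = 30 | 2·3+6·4 = 30
E: 5·0+6·5 = 30 | 2·0+6·5 = 30
G: 5·0+6·3 = 18 | 2·0+6·3 = 18
D: 5·0+6·2 = 12 | 2·3+6·1 = 12
gcd(5,6,2,6) = 1

Coefficients: [5, 6, 2, 6]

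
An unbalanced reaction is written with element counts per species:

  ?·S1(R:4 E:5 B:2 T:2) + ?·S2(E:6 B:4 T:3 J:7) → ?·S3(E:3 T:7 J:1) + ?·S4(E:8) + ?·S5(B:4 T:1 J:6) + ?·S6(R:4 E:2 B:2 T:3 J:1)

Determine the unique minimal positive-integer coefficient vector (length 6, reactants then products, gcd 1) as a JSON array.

R: 5·4+6·0 = 20 | 1·0+6·0+6·0+5·4 = 20
E: 5·5+6·6 = 61 | 1·3+6·8+6·0+5·2 = 61
B: 5·2+6·4 = 34 | 1·0+6·0+6·4+5·2 = 34
T: 5·2+6·3 = 28 | 1·7+6·0+6·1+5·3 = 28
J: 5·0+6·7 = 42 | 1·1+6·0+6·6+5·1 = 42
gcd(5,6,1,6,6,5) = 1

Coefficients: [5, 6, 1, 6, 6, 5]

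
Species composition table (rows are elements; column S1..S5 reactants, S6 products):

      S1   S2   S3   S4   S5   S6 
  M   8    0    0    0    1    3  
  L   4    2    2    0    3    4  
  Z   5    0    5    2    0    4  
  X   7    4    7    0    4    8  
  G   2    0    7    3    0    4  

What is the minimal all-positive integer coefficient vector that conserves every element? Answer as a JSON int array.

M: 2·8+3·0+2·0+2·0+2·1 = 18 | 6·3 = 18
L: 2·4+3·2+2·2+2·0+2·3 = 24 | 6·4 = 24
Z: 2·5+3·0+2·5+2·2+2·0 = 24 | 6·4 = 24
X: 2·7+3·4+2·7+2·0+2·4 = 48 | 6·8 = 48
G: 2·2+3·0+2·7+2·3+2·0 = 24 | 6·4 = 24
gcd(2,3,2,2,2,6) = 1

Coefficients: [2, 3, 2, 2, 2, 6]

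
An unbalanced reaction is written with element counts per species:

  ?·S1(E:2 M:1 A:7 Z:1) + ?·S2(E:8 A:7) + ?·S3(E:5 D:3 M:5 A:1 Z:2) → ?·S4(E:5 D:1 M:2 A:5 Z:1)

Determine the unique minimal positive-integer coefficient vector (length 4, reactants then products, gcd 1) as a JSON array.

Coefficients: [1, 1, 1, 3]

E: 1·2+1·8+1·5 = 15 | 3·5 = 15
D: 1·0+1·0+1·3 = 3 | 3·1 = 3
M: 1·1+1·0+1·5 = 6 | 3·2 = 6
A: 1·7+1·7+1·1 = 15 | 3·5 = 15
Z: 1·1+1·0+1·2 = 3 | 3·1 = 3
gcd(1,1,1,3) = 1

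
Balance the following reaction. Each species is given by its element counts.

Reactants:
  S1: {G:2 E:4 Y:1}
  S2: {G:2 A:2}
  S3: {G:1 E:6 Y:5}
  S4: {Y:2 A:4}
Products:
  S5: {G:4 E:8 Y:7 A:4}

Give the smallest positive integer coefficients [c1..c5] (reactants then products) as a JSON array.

G: 1·2+6·2+6·1+2·0 = 20 | 5·4 = 20
E: 1·4+6·0+6·6+2·0 = 40 | 5·8 = 40
Y: 1·1+6·0+6·5+2·2 = 35 | 5·7 = 35
A: 1·0+6·2+6·0+2·4 = 20 | 5·4 = 20
gcd(1,6,6,2,5) = 1

Coefficients: [1, 6, 6, 2, 5]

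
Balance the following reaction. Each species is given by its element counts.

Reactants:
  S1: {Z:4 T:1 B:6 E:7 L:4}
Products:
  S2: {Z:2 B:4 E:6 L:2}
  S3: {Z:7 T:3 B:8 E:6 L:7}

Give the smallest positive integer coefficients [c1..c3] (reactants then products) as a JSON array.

Z: 6·4 = 24 | 5·2+2·7 = 24
T: 6·1 = 6 | 5·0+2·3 = 6
B: 6·6 = 36 | 5·4+2·8 = 36
E: 6·7 = 42 | 5·6+2·6 = 42
L: 6·4 = 24 | 5·2+2·7 = 24
gcd(6,5,2) = 1

Coefficients: [6, 5, 2]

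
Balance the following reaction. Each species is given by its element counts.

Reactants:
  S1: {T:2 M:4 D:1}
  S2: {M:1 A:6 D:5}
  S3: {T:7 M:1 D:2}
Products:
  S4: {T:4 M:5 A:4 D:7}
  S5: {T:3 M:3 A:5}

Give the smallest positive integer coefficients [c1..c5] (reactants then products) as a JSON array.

T: 6·2+5·0+2·7 = 26 | 5·4+2·3 = 26
M: 6·4+5·1+2·1 = 31 | 5·5+2·3 = 31
A: 6·0+5·6+2·0 = 30 | 5·4+2·5 = 30
D: 6·1+5·5+2·2 = 35 | 5·7+2·0 = 35
gcd(6,5,2,5,2) = 1

Coefficients: [6, 5, 2, 5, 2]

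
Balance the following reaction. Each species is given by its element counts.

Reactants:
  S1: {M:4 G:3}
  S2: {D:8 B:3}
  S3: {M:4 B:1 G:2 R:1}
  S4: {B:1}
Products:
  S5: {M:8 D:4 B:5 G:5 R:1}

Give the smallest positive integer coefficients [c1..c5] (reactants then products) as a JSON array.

M: 2·4+1·0+2·4+5·0 = 16 | 2·8 = 16
D: 2·0+1·8+2·0+5·0 = 8 | 2·4 = 8
B: 2·0+1·3+2·1+5·1 = 10 | 2·5 = 10
G: 2·3+1·0+2·2+5·0 = 10 | 2·5 = 10
R: 2·0+1·0+2·1+5·0 = 2 | 2·1 = 2
gcd(2,1,2,5,2) = 1

Coefficients: [2, 1, 2, 5, 2]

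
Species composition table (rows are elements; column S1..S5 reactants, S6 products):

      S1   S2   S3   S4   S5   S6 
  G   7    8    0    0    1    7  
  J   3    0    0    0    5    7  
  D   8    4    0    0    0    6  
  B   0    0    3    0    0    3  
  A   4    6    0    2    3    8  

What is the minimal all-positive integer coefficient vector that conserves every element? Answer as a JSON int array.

Coefficients: [4, 1, 6, 4, 6, 6]

G: 4·7+1·8+6·0+4·0+6·1 = 42 | 6·7 = 42
J: 4·3+1·0+6·0+4·0+6·5 = 42 | 6·7 = 42
D: 4·8+1·4+6·0+4·0+6·0 = 36 | 6·6 = 36
B: 4·0+1·0+6·3+4·0+6·0 = 18 | 6·3 = 18
A: 4·4+1·6+6·0+4·2+6·3 = 48 | 6·8 = 48
gcd(4,1,6,4,6,6) = 1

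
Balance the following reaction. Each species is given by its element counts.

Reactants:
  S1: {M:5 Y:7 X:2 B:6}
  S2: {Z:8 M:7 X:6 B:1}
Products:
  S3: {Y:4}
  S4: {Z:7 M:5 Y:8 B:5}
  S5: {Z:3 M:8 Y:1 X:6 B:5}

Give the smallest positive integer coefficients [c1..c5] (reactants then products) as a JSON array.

Z: 6·0+4·8 = 32 | 5·0+2·7+6·3 = 32
M: 6·5+4·7 = 58 | 5·0+2·5+6·8 = 58
Y: 6·7+4·0 = 42 | 5·4+2·8+6·1 = 42
X: 6·2+4·6 = 36 | 5·0+2·0+6·6 = 36
B: 6·6+4·1 = 40 | 5·0+2·5+6·5 = 40
gcd(6,4,5,2,6) = 1

Coefficients: [6, 4, 5, 2, 6]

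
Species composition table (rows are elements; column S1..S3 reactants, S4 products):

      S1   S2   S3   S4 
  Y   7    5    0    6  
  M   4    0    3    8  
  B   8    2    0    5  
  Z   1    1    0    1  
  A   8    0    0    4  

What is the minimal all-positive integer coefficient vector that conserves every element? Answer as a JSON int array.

Y: 1·7+1·5+4·0 = 12 | 2·6 = 12
M: 1·4+1·0+4·3 = 16 | 2·8 = 16
B: 1·8+1·2+4·0 = 10 | 2·5 = 10
Z: 1·1+1·1+4·0 = 2 | 2·1 = 2
A: 1·8+1·0+4·0 = 8 | 2·4 = 8
gcd(1,1,4,2) = 1

Coefficients: [1, 1, 4, 2]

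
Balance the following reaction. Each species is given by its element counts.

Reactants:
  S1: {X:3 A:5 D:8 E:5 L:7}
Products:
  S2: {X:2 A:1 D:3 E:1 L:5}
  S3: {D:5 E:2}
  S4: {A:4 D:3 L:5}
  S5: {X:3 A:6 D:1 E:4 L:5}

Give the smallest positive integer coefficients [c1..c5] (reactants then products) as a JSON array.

Coefficients: [5, 3, 5, 1, 3]

X: 5·3 = 15 | 3·2+5·0+1·0+3·3 = 15
A: 5·5 = 25 | 3·1+5·0+1·4+3·6 = 25
D: 5·8 = 40 | 3·3+5·5+1·3+3·1 = 40
E: 5·5 = 25 | 3·1+5·2+1·0+3·4 = 25
L: 5·7 = 35 | 3·5+5·0+1·5+3·5 = 35
gcd(5,3,5,1,3) = 1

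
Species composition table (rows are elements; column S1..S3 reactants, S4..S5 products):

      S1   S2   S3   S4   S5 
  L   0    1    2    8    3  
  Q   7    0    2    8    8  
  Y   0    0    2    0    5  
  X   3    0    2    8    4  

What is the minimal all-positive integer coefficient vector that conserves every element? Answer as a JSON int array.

L: 2·0+4·1+5·2 = 14 | 1·8+2·3 = 14
Q: 2·7+4·0+5·2 = 24 | 1·8+2·8 = 24
Y: 2·0+4·0+5·2 = 10 | 1·0+2·5 = 10
X: 2·3+4·0+5·2 = 16 | 1·8+2·4 = 16
gcd(2,4,5,1,2) = 1

Coefficients: [2, 4, 5, 1, 2]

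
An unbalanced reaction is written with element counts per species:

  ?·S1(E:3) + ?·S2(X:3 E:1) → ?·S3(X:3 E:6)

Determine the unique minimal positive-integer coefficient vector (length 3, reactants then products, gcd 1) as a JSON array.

X: 5·0+3·3 = 9 | 3·3 = 9
E: 5·3+3·1 = 18 | 3·6 = 18
gcd(5,3,3) = 1

Coefficients: [5, 3, 3]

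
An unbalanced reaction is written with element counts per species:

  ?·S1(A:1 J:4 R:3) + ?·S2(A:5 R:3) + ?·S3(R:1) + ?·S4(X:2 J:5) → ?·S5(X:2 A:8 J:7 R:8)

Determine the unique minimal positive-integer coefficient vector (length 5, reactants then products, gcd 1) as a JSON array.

X: 1·0+3·0+4·0+2·2 = 4 | 2·2 = 4
A: 1·1+3·5+4·0+2·0 = 16 | 2·8 = 16
J: 1·4+3·0+4·0+2·5 = 14 | 2·7 = 14
R: 1·3+3·3+4·1+2·0 = 16 | 2·8 = 16
gcd(1,3,4,2,2) = 1

Coefficients: [1, 3, 4, 2, 2]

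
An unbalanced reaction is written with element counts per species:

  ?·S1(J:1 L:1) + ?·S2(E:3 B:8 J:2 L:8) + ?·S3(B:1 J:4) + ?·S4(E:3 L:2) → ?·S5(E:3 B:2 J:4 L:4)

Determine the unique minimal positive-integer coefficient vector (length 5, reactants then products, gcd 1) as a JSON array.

Coefficients: [6, 1, 4, 5, 6]

E: 6·0+1·3+4·0+5·3 = 18 | 6·3 = 18
B: 6·0+1·8+4·1+5·0 = 12 | 6·2 = 12
J: 6·1+1·2+4·4+5·0 = 24 | 6·4 = 24
L: 6·1+1·8+4·0+5·2 = 24 | 6·4 = 24
gcd(6,1,4,5,6) = 1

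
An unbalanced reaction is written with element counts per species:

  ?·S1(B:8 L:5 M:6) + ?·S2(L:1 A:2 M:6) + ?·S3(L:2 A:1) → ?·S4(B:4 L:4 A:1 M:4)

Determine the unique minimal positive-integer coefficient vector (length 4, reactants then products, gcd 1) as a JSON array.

Coefficients: [3, 1, 4, 6]

B: 3·8+1·0+4·0 = 24 | 6·4 = 24
L: 3·5+1·1+4·2 = 24 | 6·4 = 24
A: 3·0+1·2+4·1 = 6 | 6·1 = 6
M: 3·6+1·6+4·0 = 24 | 6·4 = 24
gcd(3,1,4,6) = 1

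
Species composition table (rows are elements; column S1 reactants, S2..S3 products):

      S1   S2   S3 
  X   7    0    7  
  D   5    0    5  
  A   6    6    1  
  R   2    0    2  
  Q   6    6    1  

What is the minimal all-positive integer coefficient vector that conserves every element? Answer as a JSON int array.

Coefficients: [6, 5, 6]

X: 6·7 = 42 | 5·0+6·7 = 42
D: 6·5 = 30 | 5·0+6·5 = 30
A: 6·6 = 36 | 5·6+6·1 = 36
R: 6·2 = 12 | 5·0+6·2 = 12
Q: 6·6 = 36 | 5·6+6·1 = 36
gcd(6,5,6) = 1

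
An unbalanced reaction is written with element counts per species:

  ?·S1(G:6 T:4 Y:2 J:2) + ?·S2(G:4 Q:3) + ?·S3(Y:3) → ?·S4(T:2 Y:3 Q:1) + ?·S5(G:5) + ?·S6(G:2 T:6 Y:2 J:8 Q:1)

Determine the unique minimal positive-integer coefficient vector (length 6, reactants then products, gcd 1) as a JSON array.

G: 4·6+2·4+3·0 = 32 | 5·0+6·5+1·2 = 32
T: 4·4+2·0+3·0 = 16 | 5·2+6·0+1·6 = 16
Y: 4·2+2·0+3·3 = 17 | 5·3+6·0+1·2 = 17
J: 4·2+2·0+3·0 = 8 | 5·0+6·0+1·8 = 8
Q: 4·0+2·3+3·0 = 6 | 5·1+6·0+1·1 = 6
gcd(4,2,3,5,6,1) = 1

Coefficients: [4, 2, 3, 5, 6, 1]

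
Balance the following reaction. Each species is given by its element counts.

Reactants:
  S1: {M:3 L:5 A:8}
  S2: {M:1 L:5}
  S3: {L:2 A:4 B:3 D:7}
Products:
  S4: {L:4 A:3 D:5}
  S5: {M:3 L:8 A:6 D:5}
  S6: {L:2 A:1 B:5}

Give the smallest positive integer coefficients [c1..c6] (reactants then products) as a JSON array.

M: 2·3+6·1+5·0 = 12 | 3·0+4·3+3·0 = 12
L: 2·5+6·5+5·2 = 50 | 3·4+4·8+3·2 = 50
A: 2·8+6·0+5·4 = 36 | 3·3+4·6+3·1 = 36
B: 2·0+6·0+5·3 = 15 | 3·0+4·0+3·5 = 15
D: 2·0+6·0+5·7 = 35 | 3·5+4·5+3·0 = 35
gcd(2,6,5,3,4,3) = 1

Coefficients: [2, 6, 5, 3, 4, 3]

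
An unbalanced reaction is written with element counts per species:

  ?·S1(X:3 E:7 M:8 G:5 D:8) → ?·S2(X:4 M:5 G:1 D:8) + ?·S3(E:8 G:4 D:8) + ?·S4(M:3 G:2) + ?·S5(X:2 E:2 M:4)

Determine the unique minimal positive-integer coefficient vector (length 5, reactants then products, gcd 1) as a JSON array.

Coefficients: [6, 2, 4, 6, 5]

X: 6·3 = 18 | 2·4+4·0+6·0+5·2 = 18
E: 6·7 = 42 | 2·0+4·8+6·0+5·2 = 42
M: 6·8 = 48 | 2·5+4·0+6·3+5·4 = 48
G: 6·5 = 30 | 2·1+4·4+6·2+5·0 = 30
D: 6·8 = 48 | 2·8+4·8+6·0+5·0 = 48
gcd(6,2,4,6,5) = 1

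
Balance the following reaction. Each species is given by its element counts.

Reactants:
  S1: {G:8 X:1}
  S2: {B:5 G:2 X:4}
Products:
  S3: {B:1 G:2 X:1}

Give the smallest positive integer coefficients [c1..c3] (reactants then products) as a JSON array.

Coefficients: [1, 1, 5]

B: 1·0+1·5 = 5 | 5·1 = 5
G: 1·8+1·2 = 10 | 5·2 = 10
X: 1·1+1·4 = 5 | 5·1 = 5
gcd(1,1,5) = 1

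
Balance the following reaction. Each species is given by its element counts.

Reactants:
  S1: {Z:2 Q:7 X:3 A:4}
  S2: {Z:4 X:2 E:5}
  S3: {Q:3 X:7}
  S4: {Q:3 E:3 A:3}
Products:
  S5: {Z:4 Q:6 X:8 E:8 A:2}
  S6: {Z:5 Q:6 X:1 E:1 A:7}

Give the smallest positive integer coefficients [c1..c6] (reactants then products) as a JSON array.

Z: 3·2+6·4+3·0+4·0 = 30 | 5·4+2·5 = 30
Q: 3·7+6·0+3·3+4·3 = 42 | 5·6+2·6 = 42
X: 3·3+6·2+3·7+4·0 = 42 | 5·8+2·1 = 42
E: 3·0+6·5+3·0+4·3 = 42 | 5·8+2·1 = 42
A: 3·4+6·0+3·0+4·3 = 24 | 5·2+2·7 = 24
gcd(3,6,3,4,5,2) = 1

Coefficients: [3, 6, 3, 4, 5, 2]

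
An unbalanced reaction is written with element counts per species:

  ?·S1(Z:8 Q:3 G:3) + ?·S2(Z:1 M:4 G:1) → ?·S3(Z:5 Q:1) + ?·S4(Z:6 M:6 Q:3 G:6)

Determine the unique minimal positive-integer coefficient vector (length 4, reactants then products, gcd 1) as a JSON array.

Coefficients: [3, 3, 3, 2]

Z: 3·8+3·1 = 27 | 3·5+2·6 = 27
M: 3·0+3·4 = 12 | 3·0+2·6 = 12
Q: 3·3+3·0 = 9 | 3·1+2·3 = 9
G: 3·3+3·1 = 12 | 3·0+2·6 = 12
gcd(3,3,3,2) = 1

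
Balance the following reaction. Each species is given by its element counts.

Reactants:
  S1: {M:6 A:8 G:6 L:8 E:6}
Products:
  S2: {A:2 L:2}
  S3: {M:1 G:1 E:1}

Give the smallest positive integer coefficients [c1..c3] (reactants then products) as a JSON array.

Coefficients: [1, 4, 6]

M: 1·6 = 6 | 4·0+6·1 = 6
A: 1·8 = 8 | 4·2+6·0 = 8
G: 1·6 = 6 | 4·0+6·1 = 6
L: 1·8 = 8 | 4·2+6·0 = 8
E: 1·6 = 6 | 4·0+6·1 = 6
gcd(1,4,6) = 1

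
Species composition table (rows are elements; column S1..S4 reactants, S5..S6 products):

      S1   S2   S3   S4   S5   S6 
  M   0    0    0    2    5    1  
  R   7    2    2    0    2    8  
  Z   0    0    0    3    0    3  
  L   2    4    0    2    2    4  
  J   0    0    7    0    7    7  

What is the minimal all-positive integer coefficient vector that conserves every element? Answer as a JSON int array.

M: 4·0+1·0+6·0+5·2 = 10 | 1·5+5·1 = 10
R: 4·7+1·2+6·2+5·0 = 42 | 1·2+5·8 = 42
Z: 4·0+1·0+6·0+5·3 = 15 | 1·0+5·3 = 15
L: 4·2+1·4+6·0+5·2 = 22 | 1·2+5·4 = 22
J: 4·0+1·0+6·7+5·0 = 42 | 1·7+5·7 = 42
gcd(4,1,6,5,1,5) = 1

Coefficients: [4, 1, 6, 5, 1, 5]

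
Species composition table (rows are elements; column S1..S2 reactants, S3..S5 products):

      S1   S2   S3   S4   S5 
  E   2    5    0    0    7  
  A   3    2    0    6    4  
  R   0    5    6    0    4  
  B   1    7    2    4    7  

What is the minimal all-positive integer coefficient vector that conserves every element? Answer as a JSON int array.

Coefficients: [6, 6, 1, 1, 6]

E: 6·2+6·5 = 42 | 1·0+1·0+6·7 = 42
A: 6·3+6·2 = 30 | 1·0+1·6+6·4 = 30
R: 6·0+6·5 = 30 | 1·6+1·0+6·4 = 30
B: 6·1+6·7 = 48 | 1·2+1·4+6·7 = 48
gcd(6,6,1,1,6) = 1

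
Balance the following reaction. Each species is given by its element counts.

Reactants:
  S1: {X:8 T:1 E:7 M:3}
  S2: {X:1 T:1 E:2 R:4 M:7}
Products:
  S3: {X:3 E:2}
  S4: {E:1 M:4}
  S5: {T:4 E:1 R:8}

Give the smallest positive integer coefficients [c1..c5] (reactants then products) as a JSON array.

X: 2·8+2·1 = 18 | 6·3+5·0+1·0 = 18
T: 2·1+2·1 = 4 | 6·0+5·0+1·4 = 4
E: 2·7+2·2 = 18 | 6·2+5·1+1·1 = 18
R: 2·0+2·4 = 8 | 6·0+5·0+1·8 = 8
M: 2·3+2·7 = 20 | 6·0+5·4+1·0 = 20
gcd(2,2,6,5,1) = 1

Coefficients: [2, 2, 6, 5, 1]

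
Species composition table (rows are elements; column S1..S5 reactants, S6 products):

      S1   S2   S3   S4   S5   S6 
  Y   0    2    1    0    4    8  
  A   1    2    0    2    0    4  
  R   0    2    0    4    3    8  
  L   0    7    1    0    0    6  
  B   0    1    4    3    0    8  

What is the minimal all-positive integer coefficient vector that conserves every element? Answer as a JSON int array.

Y: 4·0+2·2+4·1+2·0+4·4 = 24 | 3·8 = 24
A: 4·1+2·2+4·0+2·2+4·0 = 12 | 3·4 = 12
R: 4·0+2·2+4·0+2·4+4·3 = 24 | 3·8 = 24
L: 4·0+2·7+4·1+2·0+4·0 = 18 | 3·6 = 18
B: 4·0+2·1+4·4+2·3+4·0 = 24 | 3·8 = 24
gcd(4,2,4,2,4,3) = 1

Coefficients: [4, 2, 4, 2, 4, 3]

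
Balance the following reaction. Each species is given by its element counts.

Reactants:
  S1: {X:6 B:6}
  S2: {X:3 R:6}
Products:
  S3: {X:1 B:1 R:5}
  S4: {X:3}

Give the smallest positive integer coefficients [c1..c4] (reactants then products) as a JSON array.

X: 1·6+5·3 = 21 | 6·1+5·3 = 21
B: 1·6+5·0 = 6 | 6·1+5·0 = 6
R: 1·0+5·6 = 30 | 6·5+5·0 = 30
gcd(1,5,6,5) = 1

Coefficients: [1, 5, 6, 5]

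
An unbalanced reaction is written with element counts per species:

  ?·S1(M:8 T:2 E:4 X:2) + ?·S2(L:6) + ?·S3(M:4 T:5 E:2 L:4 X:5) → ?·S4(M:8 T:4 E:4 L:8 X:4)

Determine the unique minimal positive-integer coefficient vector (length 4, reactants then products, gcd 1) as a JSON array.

Coefficients: [3, 4, 2, 4]

M: 3·8+4·0+2·4 = 32 | 4·8 = 32
T: 3·2+4·0+2·5 = 16 | 4·4 = 16
E: 3·4+4·0+2·2 = 16 | 4·4 = 16
L: 3·0+4·6+2·4 = 32 | 4·8 = 32
X: 3·2+4·0+2·5 = 16 | 4·4 = 16
gcd(3,4,2,4) = 1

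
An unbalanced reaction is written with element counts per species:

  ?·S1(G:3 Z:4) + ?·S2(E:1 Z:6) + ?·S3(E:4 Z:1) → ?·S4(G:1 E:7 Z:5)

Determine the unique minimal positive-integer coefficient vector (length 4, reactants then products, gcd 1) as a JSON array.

G: 1·3+1·0+5·0 = 3 | 3·1 = 3
E: 1·0+1·1+5·4 = 21 | 3·7 = 21
Z: 1·4+1·6+5·1 = 15 | 3·5 = 15
gcd(1,1,5,3) = 1

Coefficients: [1, 1, 5, 3]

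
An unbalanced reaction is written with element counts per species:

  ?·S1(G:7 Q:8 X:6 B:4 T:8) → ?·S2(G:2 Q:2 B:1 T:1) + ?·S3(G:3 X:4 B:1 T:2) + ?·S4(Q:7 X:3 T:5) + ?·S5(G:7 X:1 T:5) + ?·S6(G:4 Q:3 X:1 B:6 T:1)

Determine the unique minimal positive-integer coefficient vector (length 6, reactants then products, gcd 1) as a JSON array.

G: 6·7 = 42 | 2·2+4·3+5·0+2·7+3·4 = 42
Q: 6·8 = 48 | 2·2+4·0+5·7+2·0+3·3 = 48
X: 6·6 = 36 | 2·0+4·4+5·3+2·1+3·1 = 36
B: 6·4 = 24 | 2·1+4·1+5·0+2·0+3·6 = 24
T: 6·8 = 48 | 2·1+4·2+5·5+2·5+3·1 = 48
gcd(6,2,4,5,2,3) = 1

Coefficients: [6, 2, 4, 5, 2, 3]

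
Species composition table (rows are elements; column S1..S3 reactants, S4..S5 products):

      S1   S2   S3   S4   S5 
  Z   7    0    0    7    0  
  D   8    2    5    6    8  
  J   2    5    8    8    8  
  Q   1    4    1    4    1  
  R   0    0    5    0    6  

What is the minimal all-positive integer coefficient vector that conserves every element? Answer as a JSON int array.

Z: 3·7+2·0+6·0 = 21 | 3·7+5·0 = 21
D: 3·8+2·2+6·5 = 58 | 3·6+5·8 = 58
J: 3·2+2·5+6·8 = 64 | 3·8+5·8 = 64
Q: 3·1+2·4+6·1 = 17 | 3·4+5·1 = 17
R: 3·0+2·0+6·5 = 30 | 3·0+5·6 = 30
gcd(3,2,6,3,5) = 1

Coefficients: [3, 2, 6, 3, 5]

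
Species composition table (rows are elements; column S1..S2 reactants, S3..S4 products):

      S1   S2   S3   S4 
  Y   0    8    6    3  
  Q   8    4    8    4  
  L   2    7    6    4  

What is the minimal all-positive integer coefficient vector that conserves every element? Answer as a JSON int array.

Coefficients: [5, 6, 6, 4]

Y: 5·0+6·8 = 48 | 6·6+4·3 = 48
Q: 5·8+6·4 = 64 | 6·8+4·4 = 64
L: 5·2+6·7 = 52 | 6·6+4·4 = 52
gcd(5,6,6,4) = 1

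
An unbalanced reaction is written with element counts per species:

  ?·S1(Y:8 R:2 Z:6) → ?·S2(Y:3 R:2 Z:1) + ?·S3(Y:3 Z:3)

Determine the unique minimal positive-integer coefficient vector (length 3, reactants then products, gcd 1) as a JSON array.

Y: 3·8 = 24 | 3·3+5·3 = 24
R: 3·2 = 6 | 3·2+5·0 = 6
Z: 3·6 = 18 | 3·1+5·3 = 18
gcd(3,3,5) = 1

Coefficients: [3, 3, 5]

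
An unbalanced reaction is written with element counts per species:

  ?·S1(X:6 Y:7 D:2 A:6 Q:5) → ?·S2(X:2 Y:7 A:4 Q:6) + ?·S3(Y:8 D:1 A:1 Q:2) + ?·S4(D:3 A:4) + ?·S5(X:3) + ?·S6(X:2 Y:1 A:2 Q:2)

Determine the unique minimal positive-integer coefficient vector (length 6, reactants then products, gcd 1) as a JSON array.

Coefficients: [4, 1, 2, 2, 4, 5]

X: 4·6 = 24 | 1·2+2·0+2·0+4·3+5·2 = 24
Y: 4·7 = 28 | 1·7+2·8+2·0+4·0+5·1 = 28
D: 4·2 = 8 | 1·0+2·1+2·3+4·0+5·0 = 8
A: 4·6 = 24 | 1·4+2·1+2·4+4·0+5·2 = 24
Q: 4·5 = 20 | 1·6+2·2+2·0+4·0+5·2 = 20
gcd(4,1,2,2,4,5) = 1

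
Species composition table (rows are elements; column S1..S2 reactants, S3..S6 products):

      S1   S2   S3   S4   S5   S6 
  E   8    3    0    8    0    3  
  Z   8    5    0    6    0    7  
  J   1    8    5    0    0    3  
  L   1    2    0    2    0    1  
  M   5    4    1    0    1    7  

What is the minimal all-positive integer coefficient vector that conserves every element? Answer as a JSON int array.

E: 5·8+5·3 = 55 | 6·0+5·8+4·0+5·3 = 55
Z: 5·8+5·5 = 65 | 6·0+5·6+4·0+5·7 = 65
J: 5·1+5·8 = 45 | 6·5+5·0+4·0+5·3 = 45
L: 5·1+5·2 = 15 | 6·0+5·2+4·0+5·1 = 15
M: 5·5+5·4 = 45 | 6·1+5·0+4·1+5·7 = 45
gcd(5,5,6,5,4,5) = 1

Coefficients: [5, 5, 6, 5, 4, 5]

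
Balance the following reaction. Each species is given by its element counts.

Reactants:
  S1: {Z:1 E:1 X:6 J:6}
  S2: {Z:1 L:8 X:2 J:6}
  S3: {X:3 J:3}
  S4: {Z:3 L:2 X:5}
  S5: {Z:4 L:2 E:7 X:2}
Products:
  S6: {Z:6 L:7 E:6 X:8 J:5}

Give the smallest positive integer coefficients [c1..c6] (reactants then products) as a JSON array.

Z: 1·1+3·1+2·0+4·3+5·4 = 36 | 6·6 = 36
L: 1·0+3·8+2·0+4·2+5·2 = 42 | 6·7 = 42
E: 1·1+3·0+2·0+4·0+5·7 = 36 | 6·6 = 36
X: 1·6+3·2+2·3+4·5+5·2 = 48 | 6·8 = 48
J: 1·6+3·6+2·3+4·0+5·0 = 30 | 6·5 = 30
gcd(1,3,2,4,5,6) = 1

Coefficients: [1, 3, 2, 4, 5, 6]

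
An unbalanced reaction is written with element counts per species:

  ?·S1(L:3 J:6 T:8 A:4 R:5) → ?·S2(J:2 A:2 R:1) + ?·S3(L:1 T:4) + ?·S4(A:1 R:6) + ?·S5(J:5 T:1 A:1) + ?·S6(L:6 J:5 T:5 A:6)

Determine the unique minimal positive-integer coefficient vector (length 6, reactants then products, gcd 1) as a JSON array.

L: 4·3 = 12 | 2·0+6·1+3·0+3·0+1·6 = 12
J: 4·6 = 24 | 2·2+6·0+3·0+3·5+1·5 = 24
T: 4·8 = 32 | 2·0+6·4+3·0+3·1+1·5 = 32
A: 4·4 = 16 | 2·2+6·0+3·1+3·1+1·6 = 16
R: 4·5 = 20 | 2·1+6·0+3·6+3·0+1·0 = 20
gcd(4,2,6,3,3,1) = 1

Coefficients: [4, 2, 6, 3, 3, 1]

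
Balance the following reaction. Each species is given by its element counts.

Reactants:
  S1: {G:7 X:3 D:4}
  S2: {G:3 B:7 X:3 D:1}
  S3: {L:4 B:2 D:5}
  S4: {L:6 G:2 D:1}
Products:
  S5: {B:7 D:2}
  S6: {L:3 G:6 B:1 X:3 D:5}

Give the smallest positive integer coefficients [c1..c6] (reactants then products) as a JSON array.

L: 4·0+2·0+3·4+1·6 = 18 | 2·0+6·3 = 18
G: 4·7+2·3+3·0+1·2 = 36 | 2·0+6·6 = 36
B: 4·0+2·7+3·2+1·0 = 20 | 2·7+6·1 = 20
X: 4·3+2·3+3·0+1·0 = 18 | 2·0+6·3 = 18
D: 4·4+2·1+3·5+1·1 = 34 | 2·2+6·5 = 34
gcd(4,2,3,1,2,6) = 1

Coefficients: [4, 2, 3, 1, 2, 6]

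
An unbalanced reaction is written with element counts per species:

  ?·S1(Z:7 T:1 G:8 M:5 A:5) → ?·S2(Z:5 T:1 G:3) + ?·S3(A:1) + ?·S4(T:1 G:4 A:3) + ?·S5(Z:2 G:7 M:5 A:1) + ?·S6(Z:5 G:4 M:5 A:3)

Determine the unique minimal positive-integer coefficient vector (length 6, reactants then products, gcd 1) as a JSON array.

Coefficients: [6, 3, 5, 3, 1, 5]

Z: 6·7 = 42 | 3·5+5·0+3·0+1·2+5·5 = 42
T: 6·1 = 6 | 3·1+5·0+3·1+1·0+5·0 = 6
G: 6·8 = 48 | 3·3+5·0+3·4+1·7+5·4 = 48
M: 6·5 = 30 | 3·0+5·0+3·0+1·5+5·5 = 30
A: 6·5 = 30 | 3·0+5·1+3·3+1·1+5·3 = 30
gcd(6,3,5,3,1,5) = 1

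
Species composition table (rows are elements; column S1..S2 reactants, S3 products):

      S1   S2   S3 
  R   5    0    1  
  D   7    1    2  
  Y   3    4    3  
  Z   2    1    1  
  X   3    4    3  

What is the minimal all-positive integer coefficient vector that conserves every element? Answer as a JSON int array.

Coefficients: [1, 3, 5]

R: 1·5+3·0 = 5 | 5·1 = 5
D: 1·7+3·1 = 10 | 5·2 = 10
Y: 1·3+3·4 = 15 | 5·3 = 15
Z: 1·2+3·1 = 5 | 5·1 = 5
X: 1·3+3·4 = 15 | 5·3 = 15
gcd(1,3,5) = 1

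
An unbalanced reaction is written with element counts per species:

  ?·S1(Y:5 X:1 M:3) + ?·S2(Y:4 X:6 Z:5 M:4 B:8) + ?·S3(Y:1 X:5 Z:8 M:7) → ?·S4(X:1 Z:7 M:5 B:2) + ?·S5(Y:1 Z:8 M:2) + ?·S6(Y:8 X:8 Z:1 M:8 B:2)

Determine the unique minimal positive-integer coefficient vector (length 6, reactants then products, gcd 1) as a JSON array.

Coefficients: [6, 2, 5, 3, 3, 5]

Y: 6·5+2·4+5·1 = 43 | 3·0+3·1+5·8 = 43
X: 6·1+2·6+5·5 = 43 | 3·1+3·0+5·8 = 43
Z: 6·0+2·5+5·8 = 50 | 3·7+3·8+5·1 = 50
M: 6·3+2·4+5·7 = 61 | 3·5+3·2+5·8 = 61
B: 6·0+2·8+5·0 = 16 | 3·2+3·0+5·2 = 16
gcd(6,2,5,3,3,5) = 1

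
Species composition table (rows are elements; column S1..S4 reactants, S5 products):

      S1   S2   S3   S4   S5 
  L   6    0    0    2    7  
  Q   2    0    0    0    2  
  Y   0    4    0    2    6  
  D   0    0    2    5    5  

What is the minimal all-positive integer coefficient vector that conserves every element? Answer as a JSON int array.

Coefficients: [4, 5, 5, 2, 4]

L: 4·6+5·0+5·0+2·2 = 28 | 4·7 = 28
Q: 4·2+5·0+5·0+2·0 = 8 | 4·2 = 8
Y: 4·0+5·4+5·0+2·2 = 24 | 4·6 = 24
D: 4·0+5·0+5·2+2·5 = 20 | 4·5 = 20
gcd(4,5,5,2,4) = 1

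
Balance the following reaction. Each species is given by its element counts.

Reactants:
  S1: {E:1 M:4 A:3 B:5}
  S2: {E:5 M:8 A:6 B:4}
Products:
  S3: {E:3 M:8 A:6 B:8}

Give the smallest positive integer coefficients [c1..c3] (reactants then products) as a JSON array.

E: 4·1+1·5 = 9 | 3·3 = 9
M: 4·4+1·8 = 24 | 3·8 = 24
A: 4·3+1·6 = 18 | 3·6 = 18
B: 4·5+1·4 = 24 | 3·8 = 24
gcd(4,1,3) = 1

Coefficients: [4, 1, 3]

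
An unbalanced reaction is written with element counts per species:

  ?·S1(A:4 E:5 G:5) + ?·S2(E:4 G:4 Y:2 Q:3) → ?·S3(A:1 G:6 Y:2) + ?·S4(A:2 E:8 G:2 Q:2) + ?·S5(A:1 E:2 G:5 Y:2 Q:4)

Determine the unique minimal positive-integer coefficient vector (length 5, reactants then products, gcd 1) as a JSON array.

Coefficients: [4, 6, 4, 5, 2]

A: 4·4+6·0 = 16 | 4·1+5·2+2·1 = 16
E: 4·5+6·4 = 44 | 4·0+5·8+2·2 = 44
G: 4·5+6·4 = 44 | 4·6+5·2+2·5 = 44
Y: 4·0+6·2 = 12 | 4·2+5·0+2·2 = 12
Q: 4·0+6·3 = 18 | 4·0+5·2+2·4 = 18
gcd(4,6,4,5,2) = 1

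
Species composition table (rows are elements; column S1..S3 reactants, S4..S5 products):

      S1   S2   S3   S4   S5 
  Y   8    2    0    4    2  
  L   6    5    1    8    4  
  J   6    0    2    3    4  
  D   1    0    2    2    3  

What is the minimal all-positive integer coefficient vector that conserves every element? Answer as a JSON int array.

Coefficients: [1, 5, 5, 4, 1]

Y: 1·8+5·2+5·0 = 18 | 4·4+1·2 = 18
L: 1·6+5·5+5·1 = 36 | 4·8+1·4 = 36
J: 1·6+5·0+5·2 = 16 | 4·3+1·4 = 16
D: 1·1+5·0+5·2 = 11 | 4·2+1·3 = 11
gcd(1,5,5,4,1) = 1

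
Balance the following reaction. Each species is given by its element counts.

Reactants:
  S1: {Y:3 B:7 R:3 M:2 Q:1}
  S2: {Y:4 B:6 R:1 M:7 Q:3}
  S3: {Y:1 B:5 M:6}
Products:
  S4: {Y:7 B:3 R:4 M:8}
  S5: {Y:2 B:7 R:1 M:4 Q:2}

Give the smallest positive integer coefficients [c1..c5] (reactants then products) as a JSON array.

Y: 2·3+2·4+1·1 = 15 | 1·7+4·2 = 15
B: 2·7+2·6+1·5 = 31 | 1·3+4·7 = 31
R: 2·3+2·1+1·0 = 8 | 1·4+4·1 = 8
M: 2·2+2·7+1·6 = 24 | 1·8+4·4 = 24
Q: 2·1+2·3+1·0 = 8 | 1·0+4·2 = 8
gcd(2,2,1,1,4) = 1

Coefficients: [2, 2, 1, 1, 4]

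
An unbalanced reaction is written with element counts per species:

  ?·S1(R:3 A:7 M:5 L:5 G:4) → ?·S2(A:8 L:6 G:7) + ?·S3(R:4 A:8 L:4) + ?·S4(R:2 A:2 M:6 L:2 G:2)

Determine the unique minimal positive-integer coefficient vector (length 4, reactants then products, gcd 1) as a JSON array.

R: 6·3 = 18 | 2·0+2·4+5·2 = 18
A: 6·7 = 42 | 2·8+2·8+5·2 = 42
M: 6·5 = 30 | 2·0+2·0+5·6 = 30
L: 6·5 = 30 | 2·6+2·4+5·2 = 30
G: 6·4 = 24 | 2·7+2·0+5·2 = 24
gcd(6,2,2,5) = 1

Coefficients: [6, 2, 2, 5]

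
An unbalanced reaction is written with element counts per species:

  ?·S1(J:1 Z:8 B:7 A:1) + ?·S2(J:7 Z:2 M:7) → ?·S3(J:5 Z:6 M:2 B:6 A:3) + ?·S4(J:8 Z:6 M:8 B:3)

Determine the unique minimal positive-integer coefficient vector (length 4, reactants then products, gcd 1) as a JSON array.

Coefficients: [3, 6, 1, 5]

J: 3·1+6·7 = 45 | 1·5+5·8 = 45
Z: 3·8+6·2 = 36 | 1·6+5·6 = 36
M: 3·0+6·7 = 42 | 1·2+5·8 = 42
B: 3·7+6·0 = 21 | 1·6+5·3 = 21
A: 3·1+6·0 = 3 | 1·3+5·0 = 3
gcd(3,6,1,5) = 1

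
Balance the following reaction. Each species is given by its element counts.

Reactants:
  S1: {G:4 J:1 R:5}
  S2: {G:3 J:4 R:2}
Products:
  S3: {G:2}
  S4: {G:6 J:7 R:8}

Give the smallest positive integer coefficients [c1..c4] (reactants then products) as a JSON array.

Coefficients: [4, 6, 5, 4]

G: 4·4+6·3 = 34 | 5·2+4·6 = 34
J: 4·1+6·4 = 28 | 5·0+4·7 = 28
R: 4·5+6·2 = 32 | 5·0+4·8 = 32
gcd(4,6,5,4) = 1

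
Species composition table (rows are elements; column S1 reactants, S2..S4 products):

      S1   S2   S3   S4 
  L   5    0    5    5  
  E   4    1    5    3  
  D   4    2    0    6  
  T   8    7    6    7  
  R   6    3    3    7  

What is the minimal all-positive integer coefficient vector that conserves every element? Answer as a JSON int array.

Coefficients: [5, 1, 2, 3]

L: 5·5 = 25 | 1·0+2·5+3·5 = 25
E: 5·4 = 20 | 1·1+2·5+3·3 = 20
D: 5·4 = 20 | 1·2+2·0+3·6 = 20
T: 5·8 = 40 | 1·7+2·6+3·7 = 40
R: 5·6 = 30 | 1·3+2·3+3·7 = 30
gcd(5,1,2,3) = 1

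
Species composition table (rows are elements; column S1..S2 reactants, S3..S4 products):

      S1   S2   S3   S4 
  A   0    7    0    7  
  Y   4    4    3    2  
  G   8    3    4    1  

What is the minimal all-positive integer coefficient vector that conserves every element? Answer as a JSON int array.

Coefficients: [1, 4, 4, 4]

A: 1·0+4·7 = 28 | 4·0+4·7 = 28
Y: 1·4+4·4 = 20 | 4·3+4·2 = 20
G: 1·8+4·3 = 20 | 4·4+4·1 = 20
gcd(1,4,4,4) = 1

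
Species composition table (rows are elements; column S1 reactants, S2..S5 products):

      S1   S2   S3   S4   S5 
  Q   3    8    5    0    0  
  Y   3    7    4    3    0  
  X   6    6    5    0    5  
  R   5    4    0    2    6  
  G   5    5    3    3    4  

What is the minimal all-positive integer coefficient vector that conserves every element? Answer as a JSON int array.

Coefficients: [6, 1, 2, 1, 4]

Q: 6·3 = 18 | 1·8+2·5+1·0+4·0 = 18
Y: 6·3 = 18 | 1·7+2·4+1·3+4·0 = 18
X: 6·6 = 36 | 1·6+2·5+1·0+4·5 = 36
R: 6·5 = 30 | 1·4+2·0+1·2+4·6 = 30
G: 6·5 = 30 | 1·5+2·3+1·3+4·4 = 30
gcd(6,1,2,1,4) = 1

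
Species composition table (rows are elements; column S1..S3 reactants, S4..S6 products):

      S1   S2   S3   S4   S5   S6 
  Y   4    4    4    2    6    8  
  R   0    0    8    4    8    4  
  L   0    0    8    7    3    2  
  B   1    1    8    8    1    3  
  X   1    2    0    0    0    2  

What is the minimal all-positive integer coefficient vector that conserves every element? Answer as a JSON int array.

Coefficients: [6, 2, 6, 5, 1, 5]

Y: 6·4+2·4+6·4 = 56 | 5·2+1·6+5·8 = 56
R: 6·0+2·0+6·8 = 48 | 5·4+1·8+5·4 = 48
L: 6·0+2·0+6·8 = 48 | 5·7+1·3+5·2 = 48
B: 6·1+2·1+6·8 = 56 | 5·8+1·1+5·3 = 56
X: 6·1+2·2+6·0 = 10 | 5·0+1·0+5·2 = 10
gcd(6,2,6,5,1,5) = 1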